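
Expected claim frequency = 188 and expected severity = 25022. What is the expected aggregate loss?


E[S] = E[N] * E[X]
= 188 * 25022
= 4.7041e+06


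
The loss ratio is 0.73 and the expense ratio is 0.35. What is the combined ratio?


Combined ratio = loss ratio + expense ratio
= 0.73 + 0.35
= 1.08


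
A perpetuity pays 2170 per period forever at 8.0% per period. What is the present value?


PV = PMT / i
= 2170 / 0.08
= 27125.0


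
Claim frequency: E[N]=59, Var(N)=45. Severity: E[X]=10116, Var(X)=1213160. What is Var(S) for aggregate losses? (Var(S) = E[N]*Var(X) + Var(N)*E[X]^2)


Var(S) = E[N]*Var(X) + Var(N)*E[X]^2
= 59*1213160 + 45*10116^2
= 71576440 + 4605005520
= 4.6766e+09


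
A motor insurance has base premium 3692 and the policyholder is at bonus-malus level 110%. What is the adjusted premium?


adjusted = base * BM_level / 100
= 3692 * 110 / 100
= 3692 * 1.1
= 4061.2


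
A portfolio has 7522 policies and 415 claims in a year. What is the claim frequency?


frequency = claims / policies
= 415 / 7522
= 0.0552


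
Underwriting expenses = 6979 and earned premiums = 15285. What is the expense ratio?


Expense ratio = expenses / premiums
= 6979 / 15285
= 0.4566


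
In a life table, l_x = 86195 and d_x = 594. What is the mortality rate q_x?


q_x = d_x / l_x
= 594 / 86195
= 0.0069


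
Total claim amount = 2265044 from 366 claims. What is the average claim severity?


severity = total / number
= 2265044 / 366
= 6188.6448


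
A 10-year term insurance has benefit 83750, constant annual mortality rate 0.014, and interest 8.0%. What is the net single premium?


NSP = benefit * sum_{k=0}^{n-1} k_p_x * q * v^(k+1)
With constant q=0.014, v=0.925926
Sum = 0.089022
NSP = 83750 * 0.089022
= 7455.5668


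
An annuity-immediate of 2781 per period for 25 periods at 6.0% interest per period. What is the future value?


FV = PMT * ((1+i)^n - 1) / i
= 2781 * ((1.06)^25 - 1) / 0.06
= 2781 * (4.291871 - 1) / 0.06
= 152578.2079


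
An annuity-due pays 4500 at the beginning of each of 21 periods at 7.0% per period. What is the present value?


PV_due = PMT * (1-(1+i)^(-n))/i * (1+i)
PV_immediate = 48759.873
PV_due = 48759.873 * 1.07
= 52173.0641


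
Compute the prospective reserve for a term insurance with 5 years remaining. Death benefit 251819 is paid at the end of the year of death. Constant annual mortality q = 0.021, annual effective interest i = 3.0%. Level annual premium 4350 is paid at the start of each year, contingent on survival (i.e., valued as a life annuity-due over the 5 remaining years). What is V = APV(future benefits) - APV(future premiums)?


v = 1/(1+i) = 0.970874
APV(future benefits) per unit = sum_{k=0}^{4} k_p_x * q * v^(k+1) = 0.092334
APV(future benefits) = 251819 * 0.092334 = 23251.4939
Life annuity-due factor ä_{x:5} = sum_{k=0}^{4} k_p_x * v^k = 4.52877
APV(future premiums) = 4350 * 4.52877 = 19700.1509
V = 23251.4939 - 19700.1509
= 3551.343


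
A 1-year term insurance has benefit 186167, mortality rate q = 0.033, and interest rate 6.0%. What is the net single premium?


NSP = benefit * q * v
v = 1/(1+i) = 0.943396
NSP = 186167 * 0.033 * 0.943396
= 5795.7651


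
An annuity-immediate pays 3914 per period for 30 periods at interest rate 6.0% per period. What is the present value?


PV = PMT * (1 - (1+i)^(-n)) / i
= 3914 * (1 - (1+0.06)^(-30)) / 0.06
= 3914 * (1 - 0.17411) / 0.06
= 3914 * 13.764831
= 53875.5491


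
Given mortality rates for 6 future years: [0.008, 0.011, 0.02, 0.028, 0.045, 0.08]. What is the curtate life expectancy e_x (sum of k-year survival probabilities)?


e_x = sum_{k=1}^{n} k_p_x
k_p_x values:
  1_p_x = 0.992
  2_p_x = 0.981088
  3_p_x = 0.961466
  4_p_x = 0.934545
  5_p_x = 0.892491
  6_p_x = 0.821091
e_x = 5.5827


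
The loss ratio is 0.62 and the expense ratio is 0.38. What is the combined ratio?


Combined ratio = loss ratio + expense ratio
= 0.62 + 0.38
= 1.0


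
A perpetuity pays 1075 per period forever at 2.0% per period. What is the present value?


PV = PMT / i
= 1075 / 0.02
= 53750.0


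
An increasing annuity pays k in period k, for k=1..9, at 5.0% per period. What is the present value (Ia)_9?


(Ia)_n = sum_{k=1}^{n} k * v^k, v = 1/(1+i)
v = 0.952381
Sum computed term by term:
(Ia)_9 = 33.2347


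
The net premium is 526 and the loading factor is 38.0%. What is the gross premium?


Gross = net * (1 + loading)
= 526 * (1 + 0.38)
= 526 * 1.38
= 725.88


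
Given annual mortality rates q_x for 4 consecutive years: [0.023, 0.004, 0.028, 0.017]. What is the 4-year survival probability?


p_k = 1 - q_k for each year
Survival = product of (1 - q_k)
= 0.977 * 0.996 * 0.972 * 0.983
= 0.9298


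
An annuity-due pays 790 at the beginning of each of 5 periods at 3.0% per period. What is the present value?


PV_due = PMT * (1-(1+i)^(-n))/i * (1+i)
PV_immediate = 3617.9687
PV_due = 3617.9687 * 1.03
= 3726.5077


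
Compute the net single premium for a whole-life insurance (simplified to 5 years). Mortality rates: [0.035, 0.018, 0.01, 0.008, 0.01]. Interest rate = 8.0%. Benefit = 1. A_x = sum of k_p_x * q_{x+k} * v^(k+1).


v = 0.925926
Year 0: k_p_x=1.0, q=0.035, term=0.032407
Year 1: k_p_x=0.965, q=0.018, term=0.014892
Year 2: k_p_x=0.94763, q=0.01, term=0.007523
Year 3: k_p_x=0.938154, q=0.008, term=0.005517
Year 4: k_p_x=0.930648, q=0.01, term=0.006334
A_x = 0.0667


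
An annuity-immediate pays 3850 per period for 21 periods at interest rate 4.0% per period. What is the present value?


PV = PMT * (1 - (1+i)^(-n)) / i
= 3850 * (1 - (1+0.04)^(-21)) / 0.04
= 3850 * (1 - 0.438834) / 0.04
= 3850 * 14.02916
= 54012.2658


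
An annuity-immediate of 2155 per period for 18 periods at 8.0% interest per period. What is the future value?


FV = PMT * ((1+i)^n - 1) / i
= 2155 * ((1.08)^18 - 1) / 0.08
= 2155 * (3.996019 - 1) / 0.08
= 80705.2753


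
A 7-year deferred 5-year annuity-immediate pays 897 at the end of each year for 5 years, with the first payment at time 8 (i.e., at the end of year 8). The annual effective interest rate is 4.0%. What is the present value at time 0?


PV at time 7 of the 5-year annuity-immediate:
a_n = 897 * (1-(1+0.04)^(-5))/0.04 = 3993.2846
Discount back 7 years to time 0:
PV = 3993.2846 * (1+0.04)^(-7)
= 3993.2846 * 0.759918
= 3034.5681


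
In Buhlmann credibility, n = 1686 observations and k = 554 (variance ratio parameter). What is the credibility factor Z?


Z = n / (n + k)
= 1686 / (1686 + 554)
= 1686 / 2240
= 0.7527


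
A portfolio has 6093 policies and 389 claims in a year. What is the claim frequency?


frequency = claims / policies
= 389 / 6093
= 0.0638


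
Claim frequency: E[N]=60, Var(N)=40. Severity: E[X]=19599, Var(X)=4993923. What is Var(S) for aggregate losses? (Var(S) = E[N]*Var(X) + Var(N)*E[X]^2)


Var(S) = E[N]*Var(X) + Var(N)*E[X]^2
= 60*4993923 + 40*19599^2
= 299635380 + 15364832040
= 1.5664e+10


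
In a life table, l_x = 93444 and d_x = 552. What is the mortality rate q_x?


q_x = d_x / l_x
= 552 / 93444
= 0.0059


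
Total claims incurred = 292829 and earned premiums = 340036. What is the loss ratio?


Loss ratio = claims / premiums
= 292829 / 340036
= 0.8612


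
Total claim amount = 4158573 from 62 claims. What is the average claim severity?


severity = total / number
= 4158573 / 62
= 67073.7581


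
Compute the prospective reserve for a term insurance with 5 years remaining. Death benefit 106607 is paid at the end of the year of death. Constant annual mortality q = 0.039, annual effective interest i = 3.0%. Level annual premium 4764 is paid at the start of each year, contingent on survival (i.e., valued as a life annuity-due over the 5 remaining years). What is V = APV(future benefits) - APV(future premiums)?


v = 1/(1+i) = 0.970874
APV(future benefits) per unit = sum_{k=0}^{4} k_p_x * q * v^(k+1) = 0.165598
APV(future benefits) = 106607 * 0.165598 = 17653.9278
Life annuity-due factor ä_{x:5} = sum_{k=0}^{4} k_p_x * v^k = 4.373491
APV(future premiums) = 4764 * 4.373491 = 20835.3114
V = 17653.9278 - 20835.3114
= -3181.3835


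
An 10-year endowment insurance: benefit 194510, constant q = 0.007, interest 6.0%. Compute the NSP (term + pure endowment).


Term component = 9744.0513
Pure endowment = 10_p_x * v^10 * benefit = 0.932164 * 0.558395 * 194510 = 101245.5086
NSP = 110989.5599


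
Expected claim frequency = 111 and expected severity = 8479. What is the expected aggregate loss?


E[S] = E[N] * E[X]
= 111 * 8479
= 941169


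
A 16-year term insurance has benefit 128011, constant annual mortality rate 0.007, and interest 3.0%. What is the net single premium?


NSP = benefit * sum_{k=0}^{n-1} k_p_x * q * v^(k+1)
With constant q=0.007, v=0.970874
Sum = 0.083826
NSP = 128011 * 0.083826
= 10730.6566


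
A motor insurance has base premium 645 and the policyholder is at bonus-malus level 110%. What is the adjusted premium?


adjusted = base * BM_level / 100
= 645 * 110 / 100
= 645 * 1.1
= 709.5


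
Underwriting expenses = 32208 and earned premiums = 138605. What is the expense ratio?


Expense ratio = expenses / premiums
= 32208 / 138605
= 0.2324


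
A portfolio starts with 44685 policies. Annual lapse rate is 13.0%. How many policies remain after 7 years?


remaining = initial * (1 - lapse)^years
= 44685 * (1 - 0.13)^7
= 44685 * 0.377255
= 16857.6305


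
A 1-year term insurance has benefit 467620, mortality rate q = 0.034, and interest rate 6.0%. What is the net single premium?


NSP = benefit * q * v
v = 1/(1+i) = 0.943396
NSP = 467620 * 0.034 * 0.943396
= 14999.1321


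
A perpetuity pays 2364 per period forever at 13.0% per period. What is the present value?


PV = PMT / i
= 2364 / 0.13
= 18184.6154


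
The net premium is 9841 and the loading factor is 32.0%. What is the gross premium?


Gross = net * (1 + loading)
= 9841 * (1 + 0.32)
= 9841 * 1.32
= 12990.12


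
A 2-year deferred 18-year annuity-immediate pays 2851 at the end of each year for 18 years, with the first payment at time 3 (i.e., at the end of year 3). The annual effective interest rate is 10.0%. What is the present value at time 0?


PV at time 2 of the 18-year annuity-immediate:
a_n = 2851 * (1-(1+0.1)^(-18))/0.1 = 23382.2259
Discount back 2 years to time 0:
PV = 23382.2259 * (1+0.1)^(-2)
= 23382.2259 * 0.826446
= 19324.1536


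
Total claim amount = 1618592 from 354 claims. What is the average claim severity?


severity = total / number
= 1618592 / 354
= 4572.2938


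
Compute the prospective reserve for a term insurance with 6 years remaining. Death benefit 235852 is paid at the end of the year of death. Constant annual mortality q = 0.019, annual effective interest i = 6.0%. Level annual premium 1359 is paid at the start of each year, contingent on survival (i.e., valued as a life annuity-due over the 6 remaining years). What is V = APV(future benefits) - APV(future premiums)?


v = 1/(1+i) = 0.943396
APV(future benefits) per unit = sum_{k=0}^{5} k_p_x * q * v^(k+1) = 0.089392
APV(future benefits) = 235852 * 0.089392 = 21083.3054
Life annuity-due factor ä_{x:6} = sum_{k=0}^{5} k_p_x * v^k = 4.987138
APV(future premiums) = 1359 * 4.987138 = 6777.5208
V = 21083.3054 - 6777.5208
= 14305.7846


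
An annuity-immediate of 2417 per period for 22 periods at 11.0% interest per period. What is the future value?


FV = PMT * ((1+i)^n - 1) / i
= 2417 * ((1.11)^22 - 1) / 0.11
= 2417 * (9.933574 - 1) / 0.11
= 196294.986


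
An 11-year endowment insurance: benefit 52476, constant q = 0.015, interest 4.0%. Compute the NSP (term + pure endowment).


Term component = 6438.9836
Pure endowment = 11_p_x * v^11 * benefit = 0.846834 * 0.649581 * 52476 = 28866.3934
NSP = 35305.377


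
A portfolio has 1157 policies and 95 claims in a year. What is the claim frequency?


frequency = claims / policies
= 95 / 1157
= 0.0821


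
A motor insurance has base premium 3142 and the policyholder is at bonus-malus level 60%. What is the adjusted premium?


adjusted = base * BM_level / 100
= 3142 * 60 / 100
= 3142 * 0.6
= 1885.2


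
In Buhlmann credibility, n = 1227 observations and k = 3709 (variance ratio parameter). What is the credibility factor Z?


Z = n / (n + k)
= 1227 / (1227 + 3709)
= 1227 / 4936
= 0.2486


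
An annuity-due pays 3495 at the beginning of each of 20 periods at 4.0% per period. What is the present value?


PV_due = PMT * (1-(1+i)^(-n))/i * (1+i)
PV_immediate = 47498.1906
PV_due = 47498.1906 * 1.04
= 49398.1182


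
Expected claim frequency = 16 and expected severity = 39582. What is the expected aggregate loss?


E[S] = E[N] * E[X]
= 16 * 39582
= 633312


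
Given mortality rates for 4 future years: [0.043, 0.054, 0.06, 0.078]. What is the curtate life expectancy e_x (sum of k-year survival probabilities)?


e_x = sum_{k=1}^{n} k_p_x
k_p_x values:
  1_p_x = 0.957
  2_p_x = 0.905322
  3_p_x = 0.851003
  4_p_x = 0.784624
e_x = 3.4979


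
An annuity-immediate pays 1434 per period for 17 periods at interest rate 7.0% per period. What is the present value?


PV = PMT * (1 - (1+i)^(-n)) / i
= 1434 * (1 - (1+0.07)^(-17)) / 0.07
= 1434 * (1 - 0.316574) / 0.07
= 1434 * 9.763223
= 14000.4618


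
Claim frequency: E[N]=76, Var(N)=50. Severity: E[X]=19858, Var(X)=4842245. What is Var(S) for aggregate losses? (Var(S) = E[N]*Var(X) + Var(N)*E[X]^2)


Var(S) = E[N]*Var(X) + Var(N)*E[X]^2
= 76*4842245 + 50*19858^2
= 368010620 + 19717008200
= 2.0085e+10


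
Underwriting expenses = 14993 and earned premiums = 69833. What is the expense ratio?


Expense ratio = expenses / premiums
= 14993 / 69833
= 0.2147


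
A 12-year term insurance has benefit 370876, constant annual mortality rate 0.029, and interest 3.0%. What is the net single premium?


NSP = benefit * sum_{k=0}^{n-1} k_p_x * q * v^(k+1)
With constant q=0.029, v=0.970874
Sum = 0.24935
NSP = 370876 * 0.24935
= 92477.9347


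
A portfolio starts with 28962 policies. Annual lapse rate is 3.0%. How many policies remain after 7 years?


remaining = initial * (1 - lapse)^years
= 28962 * (1 - 0.03)^7
= 28962 * 0.807983
= 23400.7992


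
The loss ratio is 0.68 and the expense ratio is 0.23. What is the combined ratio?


Combined ratio = loss ratio + expense ratio
= 0.68 + 0.23
= 0.91


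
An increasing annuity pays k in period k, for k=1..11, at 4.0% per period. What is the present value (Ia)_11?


(Ia)_n = sum_{k=1}^{n} k * v^k, v = 1/(1+i)
v = 0.961538
Sum computed term by term:
(Ia)_11 = 49.1376


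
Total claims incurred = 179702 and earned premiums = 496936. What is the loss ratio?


Loss ratio = claims / premiums
= 179702 / 496936
= 0.3616


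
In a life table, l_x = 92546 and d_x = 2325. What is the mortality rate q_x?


q_x = d_x / l_x
= 2325 / 92546
= 0.0251


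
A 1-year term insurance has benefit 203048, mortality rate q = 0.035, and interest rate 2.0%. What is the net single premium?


NSP = benefit * q * v
v = 1/(1+i) = 0.980392
NSP = 203048 * 0.035 * 0.980392
= 6967.3333


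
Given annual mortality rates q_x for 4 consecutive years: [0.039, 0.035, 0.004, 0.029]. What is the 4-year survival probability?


p_k = 1 - q_k for each year
Survival = product of (1 - q_k)
= 0.961 * 0.965 * 0.996 * 0.971
= 0.8969


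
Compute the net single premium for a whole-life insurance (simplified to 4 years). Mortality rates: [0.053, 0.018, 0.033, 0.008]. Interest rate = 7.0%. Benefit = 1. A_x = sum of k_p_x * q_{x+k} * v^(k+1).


v = 0.934579
Year 0: k_p_x=1.0, q=0.053, term=0.049533
Year 1: k_p_x=0.947, q=0.018, term=0.014889
Year 2: k_p_x=0.929954, q=0.033, term=0.025051
Year 3: k_p_x=0.899266, q=0.008, term=0.005488
A_x = 0.095


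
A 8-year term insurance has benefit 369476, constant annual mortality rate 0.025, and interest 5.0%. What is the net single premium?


NSP = benefit * sum_{k=0}^{n-1} k_p_x * q * v^(k+1)
With constant q=0.025, v=0.952381
Sum = 0.149086
NSP = 369476 * 0.149086
= 55083.6884


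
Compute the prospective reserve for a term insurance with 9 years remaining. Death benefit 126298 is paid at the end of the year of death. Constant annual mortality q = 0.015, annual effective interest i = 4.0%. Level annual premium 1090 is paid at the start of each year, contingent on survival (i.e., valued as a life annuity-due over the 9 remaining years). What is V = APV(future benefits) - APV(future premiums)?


v = 1/(1+i) = 0.961538
APV(future benefits) per unit = sum_{k=0}^{8} k_p_x * q * v^(k+1) = 0.105482
APV(future benefits) = 126298 * 0.105482 = 13322.1297
Life annuity-due factor ä_{x:9} = sum_{k=0}^{8} k_p_x * v^k = 7.313399
APV(future premiums) = 1090 * 7.313399 = 7971.6048
V = 13322.1297 - 7971.6048
= 5350.5248


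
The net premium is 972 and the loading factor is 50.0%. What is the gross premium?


Gross = net * (1 + loading)
= 972 * (1 + 0.5)
= 972 * 1.5
= 1458.0


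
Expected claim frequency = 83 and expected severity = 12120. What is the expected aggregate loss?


E[S] = E[N] * E[X]
= 83 * 12120
= 1.0060e+06


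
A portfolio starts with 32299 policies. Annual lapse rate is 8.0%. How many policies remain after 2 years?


remaining = initial * (1 - lapse)^years
= 32299 * (1 - 0.08)^2
= 32299 * 0.8464
= 27337.8736


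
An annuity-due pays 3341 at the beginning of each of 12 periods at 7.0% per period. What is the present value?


PV_due = PMT * (1-(1+i)^(-n))/i * (1+i)
PV_immediate = 26536.5149
PV_due = 26536.5149 * 1.07
= 28394.071


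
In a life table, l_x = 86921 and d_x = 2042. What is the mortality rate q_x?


q_x = d_x / l_x
= 2042 / 86921
= 0.0235


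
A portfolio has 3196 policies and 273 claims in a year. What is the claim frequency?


frequency = claims / policies
= 273 / 3196
= 0.0854


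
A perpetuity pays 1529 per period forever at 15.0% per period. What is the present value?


PV = PMT / i
= 1529 / 0.15
= 10193.3333


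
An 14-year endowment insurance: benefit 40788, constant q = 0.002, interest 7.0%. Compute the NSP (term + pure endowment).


Term component = 705.7475
Pure endowment = 14_p_x * v^14 * benefit = 0.972361 * 0.387817 * 40788 = 15381.0896
NSP = 16086.8371


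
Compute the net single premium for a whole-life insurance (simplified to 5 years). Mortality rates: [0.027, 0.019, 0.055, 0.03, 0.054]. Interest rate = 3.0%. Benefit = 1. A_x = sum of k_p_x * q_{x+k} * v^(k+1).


v = 0.970874
Year 0: k_p_x=1.0, q=0.027, term=0.026214
Year 1: k_p_x=0.973, q=0.019, term=0.017426
Year 2: k_p_x=0.954513, q=0.055, term=0.048043
Year 3: k_p_x=0.902015, q=0.03, term=0.024043
Year 4: k_p_x=0.874954, q=0.054, term=0.040756
A_x = 0.1565


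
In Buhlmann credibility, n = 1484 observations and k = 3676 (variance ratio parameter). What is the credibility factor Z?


Z = n / (n + k)
= 1484 / (1484 + 3676)
= 1484 / 5160
= 0.2876


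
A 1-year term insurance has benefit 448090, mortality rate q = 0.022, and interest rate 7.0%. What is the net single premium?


NSP = benefit * q * v
v = 1/(1+i) = 0.934579
NSP = 448090 * 0.022 * 0.934579
= 9213.0654


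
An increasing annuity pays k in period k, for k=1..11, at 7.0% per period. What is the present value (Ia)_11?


(Ia)_n = sum_{k=1}^{n} k * v^k, v = 1/(1+i)
v = 0.934579
Sum computed term by term:
(Ia)_11 = 39.9652


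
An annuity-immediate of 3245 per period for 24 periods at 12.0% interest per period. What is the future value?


FV = PMT * ((1+i)^n - 1) / i
= 3245 * ((1.12)^24 - 1) / 0.12
= 3245 * (15.178629 - 1) / 0.12
= 383413.7574


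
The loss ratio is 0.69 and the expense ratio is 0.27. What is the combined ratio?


Combined ratio = loss ratio + expense ratio
= 0.69 + 0.27
= 0.96


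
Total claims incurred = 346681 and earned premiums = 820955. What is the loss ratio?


Loss ratio = claims / premiums
= 346681 / 820955
= 0.4223


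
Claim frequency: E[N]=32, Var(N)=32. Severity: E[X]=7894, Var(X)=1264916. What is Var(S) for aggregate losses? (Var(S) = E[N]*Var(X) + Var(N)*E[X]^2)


Var(S) = E[N]*Var(X) + Var(N)*E[X]^2
= 32*1264916 + 32*7894^2
= 40477312 + 1994087552
= 2.0346e+09


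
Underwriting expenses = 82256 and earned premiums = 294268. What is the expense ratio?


Expense ratio = expenses / premiums
= 82256 / 294268
= 0.2795


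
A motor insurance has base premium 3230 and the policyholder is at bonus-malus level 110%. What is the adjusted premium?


adjusted = base * BM_level / 100
= 3230 * 110 / 100
= 3230 * 1.1
= 3553.0


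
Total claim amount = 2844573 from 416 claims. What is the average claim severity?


severity = total / number
= 2844573 / 416
= 6837.9159


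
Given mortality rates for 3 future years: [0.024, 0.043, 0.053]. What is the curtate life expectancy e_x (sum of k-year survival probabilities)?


e_x = sum_{k=1}^{n} k_p_x
k_p_x values:
  1_p_x = 0.976
  2_p_x = 0.934032
  3_p_x = 0.884528
e_x = 2.7946


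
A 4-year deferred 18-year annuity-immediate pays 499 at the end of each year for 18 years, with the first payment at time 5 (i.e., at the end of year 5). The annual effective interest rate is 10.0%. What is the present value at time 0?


PV at time 4 of the 18-year annuity-immediate:
a_n = 499 * (1-(1+0.1)^(-18))/0.1 = 4092.5046
Discount back 4 years to time 0:
PV = 4092.5046 * (1+0.1)^(-4)
= 4092.5046 * 0.683013
= 2795.2357


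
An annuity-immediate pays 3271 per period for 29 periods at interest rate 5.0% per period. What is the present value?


PV = PMT * (1 - (1+i)^(-n)) / i
= 3271 * (1 - (1+0.05)^(-29)) / 0.05
= 3271 * (1 - 0.242946) / 0.05
= 3271 * 15.141074
= 49526.4517


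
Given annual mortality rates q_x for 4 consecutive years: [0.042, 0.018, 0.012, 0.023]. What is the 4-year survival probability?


p_k = 1 - q_k for each year
Survival = product of (1 - q_k)
= 0.958 * 0.982 * 0.988 * 0.977
= 0.9081


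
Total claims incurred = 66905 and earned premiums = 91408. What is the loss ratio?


Loss ratio = claims / premiums
= 66905 / 91408
= 0.7319


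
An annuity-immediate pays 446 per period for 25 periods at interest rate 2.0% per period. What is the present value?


PV = PMT * (1 - (1+i)^(-n)) / i
= 446 * (1 - (1+0.02)^(-25)) / 0.02
= 446 * (1 - 0.609531) / 0.02
= 446 * 19.523456
= 8707.4616


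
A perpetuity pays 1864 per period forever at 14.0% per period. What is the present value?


PV = PMT / i
= 1864 / 0.14
= 13314.2857


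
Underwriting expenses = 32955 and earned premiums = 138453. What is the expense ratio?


Expense ratio = expenses / premiums
= 32955 / 138453
= 0.238


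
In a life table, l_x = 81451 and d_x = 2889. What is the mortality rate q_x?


q_x = d_x / l_x
= 2889 / 81451
= 0.0355


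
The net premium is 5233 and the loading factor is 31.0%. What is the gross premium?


Gross = net * (1 + loading)
= 5233 * (1 + 0.31)
= 5233 * 1.31
= 6855.23


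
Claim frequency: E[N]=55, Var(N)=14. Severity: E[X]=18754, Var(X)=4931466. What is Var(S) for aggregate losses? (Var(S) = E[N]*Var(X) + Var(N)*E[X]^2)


Var(S) = E[N]*Var(X) + Var(N)*E[X]^2
= 55*4931466 + 14*18754^2
= 271230630 + 4923975224
= 5.1952e+09


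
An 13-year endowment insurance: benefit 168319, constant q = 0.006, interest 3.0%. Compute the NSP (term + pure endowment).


Term component = 10387.8687
Pure endowment = 13_p_x * v^13 * benefit = 0.924747 * 0.680951 * 168319 = 105991.788
NSP = 116379.6566


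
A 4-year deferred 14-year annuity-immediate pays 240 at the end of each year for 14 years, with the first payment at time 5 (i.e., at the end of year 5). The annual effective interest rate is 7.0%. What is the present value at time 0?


PV at time 4 of the 14-year annuity-immediate:
a_n = 240 * (1-(1+0.07)^(-14))/0.07 = 2098.9123
Discount back 4 years to time 0:
PV = 2098.9123 * (1+0.07)^(-4)
= 2098.9123 * 0.762895
= 1601.2502


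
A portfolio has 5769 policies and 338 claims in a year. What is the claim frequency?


frequency = claims / policies
= 338 / 5769
= 0.0586


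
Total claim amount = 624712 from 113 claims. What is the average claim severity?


severity = total / number
= 624712 / 113
= 5528.4248


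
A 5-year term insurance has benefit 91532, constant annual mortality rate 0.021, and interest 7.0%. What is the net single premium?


NSP = benefit * sum_{k=0}^{n-1} k_p_x * q * v^(k+1)
With constant q=0.021, v=0.934579
Sum = 0.0828
NSP = 91532 * 0.0828
= 7578.8166


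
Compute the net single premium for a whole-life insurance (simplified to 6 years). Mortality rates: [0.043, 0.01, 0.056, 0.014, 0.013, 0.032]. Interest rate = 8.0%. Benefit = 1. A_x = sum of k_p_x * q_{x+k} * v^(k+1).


v = 0.925926
Year 0: k_p_x=1.0, q=0.043, term=0.039815
Year 1: k_p_x=0.957, q=0.01, term=0.008205
Year 2: k_p_x=0.94743, q=0.056, term=0.042118
Year 3: k_p_x=0.894374, q=0.014, term=0.009203
Year 4: k_p_x=0.881853, q=0.013, term=0.007802
Year 5: k_p_x=0.870389, q=0.032, term=0.017552
A_x = 0.1247


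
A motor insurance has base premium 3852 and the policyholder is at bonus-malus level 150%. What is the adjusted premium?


adjusted = base * BM_level / 100
= 3852 * 150 / 100
= 3852 * 1.5
= 5778.0


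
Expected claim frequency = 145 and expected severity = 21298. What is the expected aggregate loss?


E[S] = E[N] * E[X]
= 145 * 21298
= 3.0882e+06


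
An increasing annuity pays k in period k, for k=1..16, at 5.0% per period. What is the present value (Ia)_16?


(Ia)_n = sum_{k=1}^{n} k * v^k, v = 1/(1+i)
v = 0.952381
Sum computed term by term:
(Ia)_16 = 80.9975


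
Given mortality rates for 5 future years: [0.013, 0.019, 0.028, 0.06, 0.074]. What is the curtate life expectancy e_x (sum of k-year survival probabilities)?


e_x = sum_{k=1}^{n} k_p_x
k_p_x values:
  1_p_x = 0.987
  2_p_x = 0.968247
  3_p_x = 0.941136
  4_p_x = 0.884668
  5_p_x = 0.819202
e_x = 4.6003


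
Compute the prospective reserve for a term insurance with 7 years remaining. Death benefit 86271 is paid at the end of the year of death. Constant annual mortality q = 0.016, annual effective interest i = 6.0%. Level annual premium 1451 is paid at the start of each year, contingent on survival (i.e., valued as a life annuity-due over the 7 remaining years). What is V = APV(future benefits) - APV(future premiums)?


v = 1/(1+i) = 0.943396
APV(future benefits) per unit = sum_{k=0}^{6} k_p_x * q * v^(k+1) = 0.085463
APV(future benefits) = 86271 * 0.085463 = 7372.9516
Life annuity-due factor ä_{x:7} = sum_{k=0}^{6} k_p_x * v^k = 5.661903
APV(future premiums) = 1451 * 5.661903 = 8215.4214
V = 7372.9516 - 8215.4214
= -842.4698


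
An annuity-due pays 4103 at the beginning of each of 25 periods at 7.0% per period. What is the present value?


PV_due = PMT * (1-(1+i)^(-n))/i * (1+i)
PV_immediate = 47814.6518
PV_due = 47814.6518 * 1.07
= 51161.6774


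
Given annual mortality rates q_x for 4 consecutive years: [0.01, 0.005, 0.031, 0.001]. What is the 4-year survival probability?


p_k = 1 - q_k for each year
Survival = product of (1 - q_k)
= 0.99 * 0.995 * 0.969 * 0.999
= 0.9536


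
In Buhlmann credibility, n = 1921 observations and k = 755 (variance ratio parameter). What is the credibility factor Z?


Z = n / (n + k)
= 1921 / (1921 + 755)
= 1921 / 2676
= 0.7179


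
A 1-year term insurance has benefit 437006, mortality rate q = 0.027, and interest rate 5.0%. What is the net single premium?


NSP = benefit * q * v
v = 1/(1+i) = 0.952381
NSP = 437006 * 0.027 * 0.952381
= 11237.2971


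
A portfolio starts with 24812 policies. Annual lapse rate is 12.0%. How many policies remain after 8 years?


remaining = initial * (1 - lapse)^years
= 24812 * (1 - 0.12)^8
= 24812 * 0.359635
= 8923.2518


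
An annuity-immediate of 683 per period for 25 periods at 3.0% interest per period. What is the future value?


FV = PMT * ((1+i)^n - 1) / i
= 683 * ((1.03)^25 - 1) / 0.03
= 683 * (2.093778 - 1) / 0.03
= 24901.6775


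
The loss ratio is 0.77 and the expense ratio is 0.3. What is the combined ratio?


Combined ratio = loss ratio + expense ratio
= 0.77 + 0.3
= 1.07


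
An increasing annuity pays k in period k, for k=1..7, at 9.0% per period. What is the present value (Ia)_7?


(Ia)_n = sum_{k=1}^{n} k * v^k, v = 1/(1+i)
v = 0.917431
Sum computed term by term:
(Ia)_7 = 18.4075


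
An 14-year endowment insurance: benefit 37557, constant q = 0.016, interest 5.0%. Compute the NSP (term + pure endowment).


Term component = 5435.7237
Pure endowment = 14_p_x * v^14 * benefit = 0.797869 * 0.505068 * 37557 = 15134.6397
NSP = 20570.3634


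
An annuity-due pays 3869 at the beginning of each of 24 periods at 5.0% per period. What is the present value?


PV_due = PMT * (1-(1+i)^(-n))/i * (1+i)
PV_immediate = 53386.9451
PV_due = 53386.9451 * 1.05
= 56056.2924


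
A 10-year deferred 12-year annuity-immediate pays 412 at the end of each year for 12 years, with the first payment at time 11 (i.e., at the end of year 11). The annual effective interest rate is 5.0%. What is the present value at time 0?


PV at time 10 of the 12-year annuity-immediate:
a_n = 412 * (1-(1+0.05)^(-12))/0.05 = 3651.6597
Discount back 10 years to time 0:
PV = 3651.6597 * (1+0.05)^(-10)
= 3651.6597 * 0.613913
= 2241.8023


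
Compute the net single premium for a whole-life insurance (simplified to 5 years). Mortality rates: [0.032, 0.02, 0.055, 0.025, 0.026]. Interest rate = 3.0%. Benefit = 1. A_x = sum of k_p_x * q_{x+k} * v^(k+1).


v = 0.970874
Year 0: k_p_x=1.0, q=0.032, term=0.031068
Year 1: k_p_x=0.968, q=0.02, term=0.018249
Year 2: k_p_x=0.94864, q=0.055, term=0.047748
Year 3: k_p_x=0.896465, q=0.025, term=0.019912
Year 4: k_p_x=0.874053, q=0.026, term=0.019603
A_x = 0.1366


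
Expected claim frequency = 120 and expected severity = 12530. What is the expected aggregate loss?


E[S] = E[N] * E[X]
= 120 * 12530
= 1.5036e+06


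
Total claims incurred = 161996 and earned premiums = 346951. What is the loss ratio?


Loss ratio = claims / premiums
= 161996 / 346951
= 0.4669


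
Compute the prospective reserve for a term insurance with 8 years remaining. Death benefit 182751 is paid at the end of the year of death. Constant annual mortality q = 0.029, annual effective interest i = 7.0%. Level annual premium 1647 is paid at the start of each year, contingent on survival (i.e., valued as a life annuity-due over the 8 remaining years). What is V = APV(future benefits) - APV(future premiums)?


v = 1/(1+i) = 0.934579
APV(future benefits) per unit = sum_{k=0}^{7} k_p_x * q * v^(k+1) = 0.158205
APV(future benefits) = 182751 * 0.158205 = 28912.0931
Life annuity-due factor ä_{x:8} = sum_{k=0}^{7} k_p_x * v^k = 5.837213
APV(future premiums) = 1647 * 5.837213 = 9613.8901
V = 28912.0931 - 9613.8901
= 19298.2031


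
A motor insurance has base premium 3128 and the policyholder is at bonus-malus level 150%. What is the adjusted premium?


adjusted = base * BM_level / 100
= 3128 * 150 / 100
= 3128 * 1.5
= 4692.0


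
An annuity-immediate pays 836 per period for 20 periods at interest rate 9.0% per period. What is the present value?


PV = PMT * (1 - (1+i)^(-n)) / i
= 836 * (1 - (1+0.09)^(-20)) / 0.09
= 836 * (1 - 0.178431) / 0.09
= 836 * 9.128546
= 7631.4642


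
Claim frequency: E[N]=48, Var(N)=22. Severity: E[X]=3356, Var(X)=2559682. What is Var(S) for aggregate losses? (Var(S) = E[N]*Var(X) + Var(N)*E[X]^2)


Var(S) = E[N]*Var(X) + Var(N)*E[X]^2
= 48*2559682 + 22*3356^2
= 122864736 + 247780192
= 3.7064e+08


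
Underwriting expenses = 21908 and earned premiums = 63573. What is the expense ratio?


Expense ratio = expenses / premiums
= 21908 / 63573
= 0.3446


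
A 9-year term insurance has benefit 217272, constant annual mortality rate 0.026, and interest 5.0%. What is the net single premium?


NSP = benefit * sum_{k=0}^{n-1} k_p_x * q * v^(k+1)
With constant q=0.026, v=0.952381
Sum = 0.16813
NSP = 217272 * 0.16813
= 36530.0133


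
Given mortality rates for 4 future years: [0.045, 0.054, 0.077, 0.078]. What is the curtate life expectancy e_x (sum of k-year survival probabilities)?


e_x = sum_{k=1}^{n} k_p_x
k_p_x values:
  1_p_x = 0.955
  2_p_x = 0.90343
  3_p_x = 0.833866
  4_p_x = 0.768824
e_x = 3.4611


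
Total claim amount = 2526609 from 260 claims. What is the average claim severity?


severity = total / number
= 2526609 / 260
= 9717.7269


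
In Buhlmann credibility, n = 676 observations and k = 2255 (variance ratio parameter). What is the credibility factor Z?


Z = n / (n + k)
= 676 / (676 + 2255)
= 676 / 2931
= 0.2306


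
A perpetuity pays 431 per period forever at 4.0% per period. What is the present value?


PV = PMT / i
= 431 / 0.04
= 10775.0


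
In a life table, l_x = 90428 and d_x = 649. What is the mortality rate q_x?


q_x = d_x / l_x
= 649 / 90428
= 0.0072


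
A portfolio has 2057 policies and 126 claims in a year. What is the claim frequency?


frequency = claims / policies
= 126 / 2057
= 0.0613


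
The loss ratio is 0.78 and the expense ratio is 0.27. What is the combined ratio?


Combined ratio = loss ratio + expense ratio
= 0.78 + 0.27
= 1.05


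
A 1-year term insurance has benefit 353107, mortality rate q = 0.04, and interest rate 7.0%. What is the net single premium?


NSP = benefit * q * v
v = 1/(1+i) = 0.934579
NSP = 353107 * 0.04 * 0.934579
= 13200.2617


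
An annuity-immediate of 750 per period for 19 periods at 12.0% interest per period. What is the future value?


FV = PMT * ((1+i)^n - 1) / i
= 750 * ((1.12)^19 - 1) / 0.12
= 750 * (8.612762 - 1) / 0.12
= 47579.7606


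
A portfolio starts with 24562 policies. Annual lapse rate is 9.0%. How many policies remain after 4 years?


remaining = initial * (1 - lapse)^years
= 24562 * (1 - 0.09)^4
= 24562 * 0.68575
= 16843.3819


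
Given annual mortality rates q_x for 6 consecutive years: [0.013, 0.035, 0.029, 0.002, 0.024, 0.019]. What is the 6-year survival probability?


p_k = 1 - q_k for each year
Survival = product of (1 - q_k)
= 0.987 * 0.965 * 0.971 * 0.998 * 0.976 * 0.981
= 0.8837


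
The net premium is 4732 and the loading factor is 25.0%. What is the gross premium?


Gross = net * (1 + loading)
= 4732 * (1 + 0.25)
= 4732 * 1.25
= 5915.0


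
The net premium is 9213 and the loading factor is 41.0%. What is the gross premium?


Gross = net * (1 + loading)
= 9213 * (1 + 0.41)
= 9213 * 1.41
= 12990.33


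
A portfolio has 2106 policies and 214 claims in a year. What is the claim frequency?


frequency = claims / policies
= 214 / 2106
= 0.1016


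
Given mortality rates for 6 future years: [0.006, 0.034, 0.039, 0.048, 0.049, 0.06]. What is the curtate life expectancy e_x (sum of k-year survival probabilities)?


e_x = sum_{k=1}^{n} k_p_x
k_p_x values:
  1_p_x = 0.994
  2_p_x = 0.960204
  3_p_x = 0.922756
  4_p_x = 0.878464
  5_p_x = 0.835419
  6_p_x = 0.785294
e_x = 5.3761


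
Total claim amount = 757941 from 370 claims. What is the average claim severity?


severity = total / number
= 757941 / 370
= 2048.4892


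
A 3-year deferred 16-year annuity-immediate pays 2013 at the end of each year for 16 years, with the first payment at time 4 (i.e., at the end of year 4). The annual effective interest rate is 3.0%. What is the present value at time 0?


PV at time 3 of the 16-year annuity-immediate:
a_n = 2013 * (1-(1+0.03)^(-16))/0.03 = 25285.4984
Discount back 3 years to time 0:
PV = 25285.4984 * (1+0.03)^(-3)
= 25285.4984 * 0.915142
= 23139.8129


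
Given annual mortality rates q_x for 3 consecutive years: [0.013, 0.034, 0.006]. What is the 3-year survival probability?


p_k = 1 - q_k for each year
Survival = product of (1 - q_k)
= 0.987 * 0.966 * 0.994
= 0.9477


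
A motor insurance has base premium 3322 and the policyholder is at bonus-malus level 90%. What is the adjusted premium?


adjusted = base * BM_level / 100
= 3322 * 90 / 100
= 3322 * 0.9
= 2989.8


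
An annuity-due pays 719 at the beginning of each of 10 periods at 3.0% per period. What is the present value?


PV_due = PMT * (1-(1+i)^(-n))/i * (1+i)
PV_immediate = 6133.2158
PV_due = 6133.2158 * 1.03
= 6317.2123


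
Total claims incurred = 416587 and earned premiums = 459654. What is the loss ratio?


Loss ratio = claims / premiums
= 416587 / 459654
= 0.9063


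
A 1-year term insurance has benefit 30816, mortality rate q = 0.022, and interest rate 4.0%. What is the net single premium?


NSP = benefit * q * v
v = 1/(1+i) = 0.961538
NSP = 30816 * 0.022 * 0.961538
= 651.8769


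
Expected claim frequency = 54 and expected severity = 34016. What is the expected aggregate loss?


E[S] = E[N] * E[X]
= 54 * 34016
= 1.8369e+06


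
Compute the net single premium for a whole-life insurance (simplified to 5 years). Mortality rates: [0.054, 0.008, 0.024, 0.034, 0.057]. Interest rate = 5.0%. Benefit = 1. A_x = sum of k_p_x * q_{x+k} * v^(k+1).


v = 0.952381
Year 0: k_p_x=1.0, q=0.054, term=0.051429
Year 1: k_p_x=0.946, q=0.008, term=0.006864
Year 2: k_p_x=0.938432, q=0.024, term=0.019456
Year 3: k_p_x=0.91591, q=0.034, term=0.02562
Year 4: k_p_x=0.884769, q=0.057, term=0.039515
A_x = 0.1429


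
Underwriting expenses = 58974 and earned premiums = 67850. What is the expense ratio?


Expense ratio = expenses / premiums
= 58974 / 67850
= 0.8692


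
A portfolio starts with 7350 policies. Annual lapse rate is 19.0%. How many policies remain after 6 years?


remaining = initial * (1 - lapse)^years
= 7350 * (1 - 0.19)^6
= 7350 * 0.28243
= 2075.8571


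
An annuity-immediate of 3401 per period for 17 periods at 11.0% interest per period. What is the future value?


FV = PMT * ((1+i)^n - 1) / i
= 3401 * ((1.11)^17 - 1) / 0.11
= 3401 * (5.895093 - 1) / 0.11
= 151347.3664


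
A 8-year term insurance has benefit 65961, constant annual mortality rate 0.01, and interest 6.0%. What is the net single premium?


NSP = benefit * sum_{k=0}^{n-1} k_p_x * q * v^(k+1)
With constant q=0.01, v=0.943396
Sum = 0.060151
NSP = 65961 * 0.060151
= 3967.6348


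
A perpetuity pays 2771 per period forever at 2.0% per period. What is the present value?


PV = PMT / i
= 2771 / 0.02
= 138550.0


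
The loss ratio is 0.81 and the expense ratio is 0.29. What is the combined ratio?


Combined ratio = loss ratio + expense ratio
= 0.81 + 0.29
= 1.1


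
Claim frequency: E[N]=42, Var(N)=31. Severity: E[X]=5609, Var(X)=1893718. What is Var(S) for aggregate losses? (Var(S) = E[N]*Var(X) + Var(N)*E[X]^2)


Var(S) = E[N]*Var(X) + Var(N)*E[X]^2
= 42*1893718 + 31*5609^2
= 79536156 + 975287311
= 1.0548e+09


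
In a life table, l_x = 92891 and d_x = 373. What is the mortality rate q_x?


q_x = d_x / l_x
= 373 / 92891
= 0.004


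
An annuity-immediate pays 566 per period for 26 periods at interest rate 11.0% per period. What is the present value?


PV = PMT * (1 - (1+i)^(-n)) / i
= 566 * (1 - (1+0.11)^(-26)) / 0.11
= 566 * (1 - 0.066314) / 0.11
= 566 * 8.488058
= 4804.241


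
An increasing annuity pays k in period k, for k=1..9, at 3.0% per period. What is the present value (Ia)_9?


(Ia)_n = sum_{k=1}^{n} k * v^k, v = 1/(1+i)
v = 0.970874
Sum computed term by term:
(Ia)_9 = 37.3981


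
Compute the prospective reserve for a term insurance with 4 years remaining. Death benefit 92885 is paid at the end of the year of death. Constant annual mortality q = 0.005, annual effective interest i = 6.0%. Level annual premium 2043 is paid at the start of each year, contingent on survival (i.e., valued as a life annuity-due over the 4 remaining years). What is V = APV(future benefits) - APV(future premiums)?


v = 1/(1+i) = 0.943396
APV(future benefits) per unit = sum_{k=0}^{3} k_p_x * q * v^(k+1) = 0.017202
APV(future benefits) = 92885 * 0.017202 = 1597.8349
Life annuity-due factor ä_{x:4} = sum_{k=0}^{3} k_p_x * v^k = 3.646886
APV(future premiums) = 2043 * 3.646886 = 7450.5878
V = 1597.8349 - 7450.5878
= -5852.7529
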